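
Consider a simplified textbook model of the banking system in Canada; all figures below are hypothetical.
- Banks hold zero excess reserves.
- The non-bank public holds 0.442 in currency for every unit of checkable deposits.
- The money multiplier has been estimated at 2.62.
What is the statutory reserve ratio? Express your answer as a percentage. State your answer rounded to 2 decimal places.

10.84%

Using m = 2.62. Since m = (1 + c)/(c + rr + e), the denominator satisfies c + rr + e = (1 + c)/m = (1 + 0.442) / 2.62 ≈ 0.550382.
With c = 0.442 and e = 0, the statutory reserve ratio is 0.550382 − 0.442 − 0 = 0.108382.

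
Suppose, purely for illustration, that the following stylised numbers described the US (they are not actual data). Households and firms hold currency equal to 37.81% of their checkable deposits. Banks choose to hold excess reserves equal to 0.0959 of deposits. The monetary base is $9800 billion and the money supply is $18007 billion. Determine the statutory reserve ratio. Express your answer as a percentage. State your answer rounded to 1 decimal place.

Using m = M/MB = 18007/9800 ≈ 1.837449. Since m = (1 + c)/(c + rr + e), the denominator satisfies c + rr + e = (1 + c)/m = (1 + 0.3781) / 1.837449 ≈ 0.750007.
With c = 0.3781 and e = 0.0959, the statutory reserve ratio is 0.750007 − 0.3781 − 0.0959 = 0.276007.

27.6%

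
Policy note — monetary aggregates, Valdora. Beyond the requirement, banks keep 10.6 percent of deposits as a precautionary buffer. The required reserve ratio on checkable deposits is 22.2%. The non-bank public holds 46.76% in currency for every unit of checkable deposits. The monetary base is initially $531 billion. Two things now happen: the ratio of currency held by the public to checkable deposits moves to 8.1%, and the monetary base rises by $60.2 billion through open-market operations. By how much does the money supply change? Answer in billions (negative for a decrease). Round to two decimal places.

Before: m₁ = (1 + 0.4676) / (0.222 + 0.106 + 0.4676) ≈ 1.844646, MB₁ = 531, so M₁ = 1.844646 × 531 ≈ 979.507 billion.
After: m₂ = (1 + 0.081) / (0.222 + 0.106 + 0.081) ≈ 2.643032, MB₂ = 531 + 60.2 = 591.2, so M₂ = 2.643032 × 591.2 ≈ 1562.5605 billion.
ΔM = M₂ − M₁ = 1562.5605 − 979.507 = 583.0535 billion.

$583.05 billion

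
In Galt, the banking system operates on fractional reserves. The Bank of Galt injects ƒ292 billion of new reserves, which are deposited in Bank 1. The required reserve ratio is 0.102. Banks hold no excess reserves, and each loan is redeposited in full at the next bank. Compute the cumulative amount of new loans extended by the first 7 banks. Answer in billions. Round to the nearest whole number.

Bank i lends (1 − rr)^i of the original deposit: Bank 1 lends 292·0.8980 = 262.2160, Bank 2 lends 292·0.8980² ≈ 235.4700, and so on.
Summing a geometric series: total = 292·[0.8980·(1 − 0.8980^7) / (1 − 0.8980)] ≈ 1360.1654 billion.

ƒ1360 billion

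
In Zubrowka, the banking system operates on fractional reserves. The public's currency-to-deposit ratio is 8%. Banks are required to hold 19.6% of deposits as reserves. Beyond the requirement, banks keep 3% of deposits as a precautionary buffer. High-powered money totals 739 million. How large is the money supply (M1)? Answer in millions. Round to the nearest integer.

The money multiplier is m = (1 + c) / (rr + e + c) = (1 + 0.08) / (0.196 + 0.03 + 0.08) ≈ 3.5294.
So M = m × MB = 3.5294 × 739 = 2608.2266 million.

2608 million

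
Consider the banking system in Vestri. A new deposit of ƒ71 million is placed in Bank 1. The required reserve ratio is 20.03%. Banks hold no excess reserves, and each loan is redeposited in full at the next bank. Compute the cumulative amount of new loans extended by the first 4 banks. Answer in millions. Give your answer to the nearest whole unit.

ƒ168 million

Bank i lends (1 − rr)^i of the original deposit: Bank 1 lends 71·0.7997 = 56.7787, Bank 2 lends 71·0.7997² ≈ 45.4059, and so on.
Summing a geometric series: total = 71·[0.7997·(1 − 0.7997^4) / (1 − 0.7997)] ≈ 167.5337 million.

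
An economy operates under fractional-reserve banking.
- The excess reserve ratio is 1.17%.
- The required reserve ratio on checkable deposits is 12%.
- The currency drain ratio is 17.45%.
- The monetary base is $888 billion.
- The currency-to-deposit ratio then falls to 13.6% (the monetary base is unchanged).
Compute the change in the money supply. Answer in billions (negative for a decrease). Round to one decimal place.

$362.2 billion

Initially m₁ = (1 + 0.1745) / (0.12 + 0.0117 + 0.1745) ≈ 3.83573, so M₁ = 3.83573 × 888 ≈ 3406.1282 billion.
After the change m₂ = (1 + 0.136) / (0.12 + 0.0117 + 0.136) ≈ 4.24356, so M₂ = 4.24356 × 888 ≈ 3768.2813 billion.
ΔM = M₂ − M₁ = 3768.2813 − 3406.1282 = 362.1531 billion.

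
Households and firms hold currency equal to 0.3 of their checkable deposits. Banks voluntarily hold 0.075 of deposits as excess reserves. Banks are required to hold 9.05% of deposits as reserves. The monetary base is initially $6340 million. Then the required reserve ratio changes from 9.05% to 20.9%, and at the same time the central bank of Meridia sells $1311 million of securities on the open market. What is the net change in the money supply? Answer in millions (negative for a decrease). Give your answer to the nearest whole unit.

Before: m₁ = (1 + 0.3) / (0.0905 + 0.075 + 0.3) ≈ 2.79270, MB₁ = 6340, so M₁ = 2.79270 × 6340 = 17705.718 million.
After: m₂ = (1 + 0.3) / (0.209 + 0.075 + 0.3) ≈ 2.22603, MB₂ = 6340 − 1311 = 5029, so M₂ = 2.22603 × 5029 ≈ 11194.7049 million.
ΔM = M₂ − M₁ = 11194.7049 − 17705.718 = -6511.0131 million.

-6511 million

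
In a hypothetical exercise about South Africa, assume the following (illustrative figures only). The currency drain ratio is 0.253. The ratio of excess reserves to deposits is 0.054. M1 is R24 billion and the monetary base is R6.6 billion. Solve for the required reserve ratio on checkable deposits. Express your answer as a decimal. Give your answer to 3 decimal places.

Using m = M/MB = 24/6.6 ≈ 3.636364. Since m = (1 + c)/(c + rr + e), the denominator satisfies c + rr + e = (1 + c)/m = (1 + 0.253) / 3.636364 ≈ 0.344575.
With c = 0.253 and e = 0.054, the required reserve ratio on checkable deposits is 0.344575 − 0.253 − 0.054 = 0.037575.

0.038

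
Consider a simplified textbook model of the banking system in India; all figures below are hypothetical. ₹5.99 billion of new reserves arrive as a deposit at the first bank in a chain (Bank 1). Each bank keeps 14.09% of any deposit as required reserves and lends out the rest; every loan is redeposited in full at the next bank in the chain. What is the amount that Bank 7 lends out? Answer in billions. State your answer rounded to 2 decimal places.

₹2.07 billion

Each bank lends a fraction (1 − rr) = 0.8591 of the deposit it receives, so Bank 7 receives 5.99·0.8591^6 and lends 5.99·0.8591^7 ≈ 2.0689 billion.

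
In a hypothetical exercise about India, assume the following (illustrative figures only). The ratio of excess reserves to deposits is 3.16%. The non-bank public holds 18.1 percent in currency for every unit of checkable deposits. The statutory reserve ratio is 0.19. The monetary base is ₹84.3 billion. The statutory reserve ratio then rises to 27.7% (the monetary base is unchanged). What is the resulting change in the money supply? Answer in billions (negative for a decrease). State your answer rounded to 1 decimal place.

-43.9 billion

Initially m₁ = (1 + 0.181) / (0.19 + 0.0316 + 0.181) ≈ 2.9334, so M₁ = 2.9334 × 84.3 ≈ 247.2856 billion.
After the change m₂ = (1 + 0.181) / (0.277 + 0.0316 + 0.181) ≈ 2.4122, so M₂ = 2.4122 × 84.3 ≈ 203.3485 billion.
ΔM = M₂ − M₁ = 203.3485 − 247.2856 = -43.9371 billion.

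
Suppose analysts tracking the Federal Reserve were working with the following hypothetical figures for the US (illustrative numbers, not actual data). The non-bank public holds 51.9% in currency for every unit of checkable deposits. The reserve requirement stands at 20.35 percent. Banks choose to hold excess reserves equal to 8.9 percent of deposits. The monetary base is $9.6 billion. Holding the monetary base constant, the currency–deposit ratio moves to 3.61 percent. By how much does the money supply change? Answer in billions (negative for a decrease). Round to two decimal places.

Initially m₁ = (1 + 0.519) / (0.2035 + 0.089 + 0.519) ≈ 1.8718, so M₁ = 1.8718 × 9.6 ≈ 17.9693 billion.
After the change m₂ = (1 + 0.0361) / (0.2035 + 0.089 + 0.0361) ≈ 3.1531, so M₂ = 3.1531 × 9.6 ≈ 30.2698 billion.
ΔM = M₂ − M₁ = 30.2698 − 17.9693 = 12.3005 billion.

$12.30 billion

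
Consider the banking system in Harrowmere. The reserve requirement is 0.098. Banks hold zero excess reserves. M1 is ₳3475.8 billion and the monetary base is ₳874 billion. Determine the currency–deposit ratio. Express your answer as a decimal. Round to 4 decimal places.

0.2050

Using m = M/MB = 3475.8/874 ≈ 3.976888. From m = (1 + c)/(c + rr + e), rearranging gives 1 + c = m·(c + rr + e), so c·(1 − m) = m·(rr + e) − 1.
Hence c = [m·(rr + e) − 1]/(1 − m) = [3.976888 × (0.098 + 0) − 1] / (1 − 3.976888) ≈ 0.205001.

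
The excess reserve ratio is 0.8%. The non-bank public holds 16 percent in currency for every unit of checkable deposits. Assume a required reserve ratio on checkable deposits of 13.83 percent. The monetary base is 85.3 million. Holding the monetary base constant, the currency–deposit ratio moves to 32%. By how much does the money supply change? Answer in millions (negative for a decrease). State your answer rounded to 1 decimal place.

Initially m₁ = (1 + 0.16) / (0.1383 + 0.008 + 0.16) ≈ 3.7871, so M₁ = 3.7871 × 85.3 ≈ 323.0396 million.
After the change m₂ = (1 + 0.32) / (0.1383 + 0.008 + 0.32) ≈ 2.8308, so M₂ = 2.8308 × 85.3 ≈ 241.4672 million.
ΔM = M₂ − M₁ = 241.4672 − 323.0396 = -81.5724 million.

-81.6 million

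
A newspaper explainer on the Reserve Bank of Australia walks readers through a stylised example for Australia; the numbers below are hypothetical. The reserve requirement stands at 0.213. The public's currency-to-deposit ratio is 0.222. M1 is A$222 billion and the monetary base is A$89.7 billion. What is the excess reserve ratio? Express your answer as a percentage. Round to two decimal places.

Using m = M/MB = 222/89.7 ≈ 2.474916. Since m = (1 + c)/(c + rr + e), the denominator satisfies c + rr + e = (1 + c)/m = (1 + 0.222) / 2.474916 ≈ 0.493754.
With c = 0.222 and rr = 0.213, the excess reserve ratio is 0.493754 − 0.222 − 0.213 = 0.058754.

5.88%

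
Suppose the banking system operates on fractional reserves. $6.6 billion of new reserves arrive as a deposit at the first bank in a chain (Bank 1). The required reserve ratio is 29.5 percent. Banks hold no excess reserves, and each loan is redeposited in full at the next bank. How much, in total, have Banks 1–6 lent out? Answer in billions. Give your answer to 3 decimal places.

$13.836 billion

Bank i lends (1 − rr)^i of the original deposit: Bank 1 lends 6.6·0.7050 = 4.6530, Bank 2 lends 6.6·0.7050² ≈ 3.2804, and so on.
Summing a geometric series: total = 6.6·[0.7050·(1 − 0.7050^6) / (1 − 0.7050)] ≈ 13.8363 billion.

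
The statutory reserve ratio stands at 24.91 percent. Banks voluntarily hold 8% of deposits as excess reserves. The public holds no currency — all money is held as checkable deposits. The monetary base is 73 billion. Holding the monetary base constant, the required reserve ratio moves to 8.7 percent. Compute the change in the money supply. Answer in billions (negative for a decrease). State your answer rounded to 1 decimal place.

215.3 billion

Initially m₁ = 1 / (0.2491 + 0.08) ≈ 3.0386, so M₁ = 3.0386 × 73 = 221.8178 billion.
After the change m₂ = 1 / (0.087 + 0.08) ≈ 5.9880, so M₂ = 5.9880 × 73 = 437.124 billion.
ΔM = M₂ − M₁ = 437.124 − 221.8178 = 215.3062 billion.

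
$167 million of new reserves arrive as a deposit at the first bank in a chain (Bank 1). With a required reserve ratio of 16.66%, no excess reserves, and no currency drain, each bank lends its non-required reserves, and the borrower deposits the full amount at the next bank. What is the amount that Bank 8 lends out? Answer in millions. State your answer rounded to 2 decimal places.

Each bank lends a fraction (1 − rr) = 0.8334 of the deposit it receives, so Bank 8 receives 167·0.8334^7 and lends 167·0.8334^8 ≈ 38.8637 million.

$38.86 million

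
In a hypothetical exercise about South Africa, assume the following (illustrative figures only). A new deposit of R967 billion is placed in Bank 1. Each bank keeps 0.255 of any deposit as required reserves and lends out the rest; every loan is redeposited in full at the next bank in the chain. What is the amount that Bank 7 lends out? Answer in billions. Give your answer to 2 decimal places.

Each bank lends a fraction (1 − rr) = 0.7450 of the deposit it receives, so Bank 7 receives 967·0.7450^6 and lends 967·0.7450^7 ≈ 123.1744 billion.

R123.17 billion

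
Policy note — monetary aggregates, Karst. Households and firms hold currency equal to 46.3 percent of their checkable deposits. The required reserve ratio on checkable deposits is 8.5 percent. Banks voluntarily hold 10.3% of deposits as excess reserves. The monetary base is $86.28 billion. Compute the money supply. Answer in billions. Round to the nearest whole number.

The money multiplier is m = (1 + c) / (rr + e + c) = (1 + 0.463) / (0.085 + 0.103 + 0.463) ≈ 2.2473.
So M = m × MB = 2.2473 × 86.28 ≈ 193.897 billion.

$194 billion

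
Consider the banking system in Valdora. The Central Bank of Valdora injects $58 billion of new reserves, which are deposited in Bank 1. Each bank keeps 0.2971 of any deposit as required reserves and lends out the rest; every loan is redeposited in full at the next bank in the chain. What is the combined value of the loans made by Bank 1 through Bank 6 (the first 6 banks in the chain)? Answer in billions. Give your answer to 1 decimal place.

Bank i lends (1 − rr)^i of the original deposit: Bank 1 lends 58·0.7029 = 40.7682, Bank 2 lends 58·0.7029² ≈ 28.6560, and so on.
Summing a geometric series: total = 58·[0.7029·(1 − 0.7029^6) / (1 − 0.7029)] ≈ 120.6711 billion.

$120.7 billion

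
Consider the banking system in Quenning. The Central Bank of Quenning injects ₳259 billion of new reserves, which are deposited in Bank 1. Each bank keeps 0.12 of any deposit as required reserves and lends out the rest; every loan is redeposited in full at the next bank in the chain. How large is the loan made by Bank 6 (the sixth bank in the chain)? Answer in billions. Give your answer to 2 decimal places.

Each bank lends a fraction (1 − rr) = 0.8800 of the deposit it receives, so Bank 6 receives 259·0.8800^5 and lends 259·0.8800^6 ≈ 120.2807 billion.

₳120.28 billion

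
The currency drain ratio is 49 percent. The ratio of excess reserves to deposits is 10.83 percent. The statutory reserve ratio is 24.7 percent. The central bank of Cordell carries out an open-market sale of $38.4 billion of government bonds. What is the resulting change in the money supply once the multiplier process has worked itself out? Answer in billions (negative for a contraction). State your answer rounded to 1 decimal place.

-67.7 billion

The money multiplier is m = (1 + c) / (rr + e + c) = (1 + 0.49) / (0.247 + 0.1083 + 0.49) ≈ 1.7627.
The sale removes 38.4 billion of base, so ΔM = m × ΔMB = 1.7627 × (−38.4) ≈ -67.6877 billion.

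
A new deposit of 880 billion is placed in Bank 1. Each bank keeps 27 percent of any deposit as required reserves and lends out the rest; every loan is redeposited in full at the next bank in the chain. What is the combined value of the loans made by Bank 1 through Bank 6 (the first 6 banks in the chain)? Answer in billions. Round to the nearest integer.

Bank i lends (1 − rr)^i of the original deposit: Bank 1 lends 880·0.7300 = 642.4000, Bank 2 lends 880·0.7300² = 468.9520, and so on.
Summing a geometric series: total = 880·[0.7300·(1 − 0.7300^6) / (1 − 0.7300)] ≈ 2019.1959 billion.

2019 billion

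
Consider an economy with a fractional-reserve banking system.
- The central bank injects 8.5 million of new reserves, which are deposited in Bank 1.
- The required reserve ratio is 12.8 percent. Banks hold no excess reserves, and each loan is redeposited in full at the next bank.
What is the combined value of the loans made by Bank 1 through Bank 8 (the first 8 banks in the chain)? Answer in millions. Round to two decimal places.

38.55 million

Bank i lends (1 − rr)^i of the original deposit: Bank 1 lends 8.5·0.8720 = 7.4120, Bank 2 lends 8.5·0.8720² ≈ 6.4633, and so on.
Summing a geometric series: total = 8.5·[0.8720·(1 − 0.8720^8) / (1 − 0.8720)] ≈ 38.5484 million.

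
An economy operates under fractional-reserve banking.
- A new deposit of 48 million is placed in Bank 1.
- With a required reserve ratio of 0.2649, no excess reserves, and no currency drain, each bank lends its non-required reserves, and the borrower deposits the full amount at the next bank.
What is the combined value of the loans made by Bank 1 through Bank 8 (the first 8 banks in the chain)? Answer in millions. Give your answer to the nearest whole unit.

122 million

Bank i lends (1 − rr)^i of the original deposit: Bank 1 lends 48·0.7351 = 35.2848, Bank 2 lends 48·0.7351² ≈ 25.9379, and so on.
Summing a geometric series: total = 48·[0.7351·(1 − 0.7351^8) / (1 − 0.7351)] ≈ 121.8431 million.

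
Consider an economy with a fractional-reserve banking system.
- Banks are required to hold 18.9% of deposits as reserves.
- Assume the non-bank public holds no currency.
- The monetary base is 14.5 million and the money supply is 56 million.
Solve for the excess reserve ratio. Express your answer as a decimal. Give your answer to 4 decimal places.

0.0699

Using m = M/MB = 56/14.5 ≈ 3.862069. Since m = (1 + c)/(c + rr + e), the denominator satisfies c + rr + e = (1 + c)/m = (1 + 0) / 3.862069 ≈ 0.258929.
With c = 0 and rr = 0.189, the excess reserve ratio is 0.258929 − 0 − 0.189 = 0.069929.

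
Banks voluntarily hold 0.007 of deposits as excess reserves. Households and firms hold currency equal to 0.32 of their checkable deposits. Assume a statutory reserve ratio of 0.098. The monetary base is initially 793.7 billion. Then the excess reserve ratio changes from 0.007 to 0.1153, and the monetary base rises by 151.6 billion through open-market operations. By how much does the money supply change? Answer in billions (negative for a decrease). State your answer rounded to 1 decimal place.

Before: m₁ = (1 + 0.32) / (0.098 + 0.007 + 0.32) ≈ 3.10588, MB₁ = 793.7, so M₁ = 3.10588 × 793.7 ≈ 2465.137 billion.
After: m₂ = (1 + 0.32) / (0.098 + 0.1153 + 0.32) ≈ 2.47515, MB₂ = 793.7 + 151.6 = 945.3, so M₂ = 2.47515 × 945.3 ≈ 2339.7593 billion.
ΔM = M₂ − M₁ = 2339.7593 − 2465.137 = -125.3777 billion.

-125.4 billion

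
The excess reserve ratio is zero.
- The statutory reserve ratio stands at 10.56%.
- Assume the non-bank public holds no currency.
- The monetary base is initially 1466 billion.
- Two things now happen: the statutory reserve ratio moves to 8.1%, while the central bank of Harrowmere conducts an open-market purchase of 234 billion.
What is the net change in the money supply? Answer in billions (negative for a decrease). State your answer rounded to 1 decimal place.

7105.1 billion

Before: m₁ = 1 / (0.1056) ≈ 9.469697, MB₁ = 1466, so M₁ = 9.469697 × 1466 ≈ 13882.5758 billion.
After: m₂ = 1 / (0.081) ≈ 12.345679, MB₂ = 1466 + 234 = 1700, so M₂ = 12.345679 × 1700 = 20987.6543 billion.
ΔM = M₂ − M₁ = 20987.6543 − 13882.5758 = 7105.0785 billion.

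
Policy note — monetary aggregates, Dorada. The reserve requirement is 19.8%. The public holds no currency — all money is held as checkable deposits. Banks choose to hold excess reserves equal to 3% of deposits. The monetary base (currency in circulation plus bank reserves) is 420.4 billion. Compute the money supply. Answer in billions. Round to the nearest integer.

1844 billion

The money multiplier is m = 1 / (rr + e) = 1 / (0.198 + 0.03) ≈ 4.3860.
So M = m × MB = 4.3860 × 420.4 = 1843.8744 billion.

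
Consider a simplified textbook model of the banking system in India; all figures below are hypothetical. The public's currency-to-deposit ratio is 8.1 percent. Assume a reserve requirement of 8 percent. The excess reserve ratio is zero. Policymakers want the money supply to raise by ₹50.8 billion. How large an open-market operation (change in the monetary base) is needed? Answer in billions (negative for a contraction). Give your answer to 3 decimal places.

₹7.566 billion

The money multiplier is m = (1 + c) / (rr + c) = (1 + 0.081) / (0.08 + 0.081) ≈ 6.714286.
ΔMB = ΔM / m = (+50.8) / 6.714286 ≈ 7.566 billion.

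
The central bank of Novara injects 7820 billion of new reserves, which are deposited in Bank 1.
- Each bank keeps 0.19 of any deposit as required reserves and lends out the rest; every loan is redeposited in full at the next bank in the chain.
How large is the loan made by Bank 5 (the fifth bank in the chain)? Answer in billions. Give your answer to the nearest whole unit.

Each bank lends a fraction (1 − rr) = 0.8100 of the deposit it receives, so Bank 5 receives 7820·0.8100^4 and lends 7820·0.8100^5 ≈ 2726.6654 billion.

2727 billion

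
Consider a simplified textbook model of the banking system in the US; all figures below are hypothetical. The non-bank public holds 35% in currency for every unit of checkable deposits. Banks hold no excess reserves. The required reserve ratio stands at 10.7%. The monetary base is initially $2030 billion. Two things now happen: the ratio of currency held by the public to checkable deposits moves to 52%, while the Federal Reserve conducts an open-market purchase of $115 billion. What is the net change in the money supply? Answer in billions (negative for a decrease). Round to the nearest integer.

Before: m₁ = (1 + 0.35) / (0.107 + 0.35) ≈ 2.95405, MB₁ = 2030, so M₁ = 2.95405 × 2030 = 5996.7215 billion.
After: m₂ = (1 + 0.52) / (0.107 + 0.52) ≈ 2.42424, MB₂ = 2030 + 115 = 2145, so M₂ = 2.42424 × 2145 = 5199.9948 billion.
ΔM = M₂ − M₁ = 5199.9948 − 5996.7215 = -796.7267 billion.

-797 billion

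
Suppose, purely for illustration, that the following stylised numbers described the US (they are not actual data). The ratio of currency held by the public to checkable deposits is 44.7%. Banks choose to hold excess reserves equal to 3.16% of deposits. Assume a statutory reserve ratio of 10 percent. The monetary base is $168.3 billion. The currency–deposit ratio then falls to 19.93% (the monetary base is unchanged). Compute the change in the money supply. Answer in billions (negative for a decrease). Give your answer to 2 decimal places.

Initially m₁ = (1 + 0.447) / (0.1 + 0.0316 + 0.447) ≈ 2.500864, so M₁ = 2.500864 × 168.3 ≈ 420.8954 billion.
After the change m₂ = (1 + 0.1993) / (0.1 + 0.0316 + 0.1993) ≈ 3.624358, so M₂ = 3.624358 × 168.3 ≈ 609.9795 billion.
ΔM = M₂ − M₁ = 609.9795 − 420.8954 = 189.0841 billion.

$189.08 billion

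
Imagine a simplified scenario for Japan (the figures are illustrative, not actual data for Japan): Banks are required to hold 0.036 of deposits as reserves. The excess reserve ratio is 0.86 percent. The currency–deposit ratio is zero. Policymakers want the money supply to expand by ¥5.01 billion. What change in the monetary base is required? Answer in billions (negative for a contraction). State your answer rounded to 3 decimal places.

The money multiplier is m = 1 / (rr + e) = 1 / (0.036 + 0.0086) ≈ 22.42152.
ΔMB = ΔM / m = (+5.01) / 22.42152 ≈ 0.2234 billion.

¥0.223 billion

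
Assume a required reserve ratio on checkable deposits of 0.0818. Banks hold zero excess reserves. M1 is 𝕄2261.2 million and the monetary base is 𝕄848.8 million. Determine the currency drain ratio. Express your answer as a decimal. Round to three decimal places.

0.470

Using m = M/MB = 2261.2/848.8 ≈ 2.663996. From m = (1 + c)/(c + rr + e), rearranging gives 1 + c = m·(c + rr + e), so c·(1 − m) = m·(rr + e) − 1.
Hence c = [m·(rr + e) − 1]/(1 − m) = [2.663996 × (0.0818 + 0) − 1] / (1 − 2.663996) ≈ 0.470004.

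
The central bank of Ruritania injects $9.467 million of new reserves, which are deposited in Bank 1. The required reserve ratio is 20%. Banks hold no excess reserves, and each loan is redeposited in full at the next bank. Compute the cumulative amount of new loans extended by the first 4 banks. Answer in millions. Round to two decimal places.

$22.36 million

Bank i lends (1 − rr)^i of the original deposit: Bank 1 lends 9.467·0.8000 = 7.5736, Bank 2 lends 9.467·0.8000² ≈ 6.0589, and so on.
Summing a geometric series: total = 9.467·[0.8000·(1 − 0.8000^4) / (1 − 0.8000)] ≈ 22.3573 million.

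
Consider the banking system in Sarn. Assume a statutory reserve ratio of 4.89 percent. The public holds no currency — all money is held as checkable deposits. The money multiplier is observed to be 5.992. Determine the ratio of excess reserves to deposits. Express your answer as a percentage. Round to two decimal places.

11.80%

Using m = 5.992. Since m = (1 + c)/(c + rr + e), the denominator satisfies c + rr + e = (1 + c)/m = (1 + 0) / 5.992 ≈ 0.166889.
With c = 0 and rr = 0.0489, the ratio of excess reserves to deposits is 0.166889 − 0 − 0.0489 = 0.117989.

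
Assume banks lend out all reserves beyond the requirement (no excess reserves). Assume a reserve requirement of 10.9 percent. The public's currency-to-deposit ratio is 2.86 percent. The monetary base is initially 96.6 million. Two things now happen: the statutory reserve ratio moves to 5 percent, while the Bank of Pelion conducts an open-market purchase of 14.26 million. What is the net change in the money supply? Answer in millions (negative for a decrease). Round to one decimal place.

Before: m₁ = (1 + 0.0286) / (0.109 + 0.0286) ≈ 7.47529, MB₁ = 96.6, so M₁ = 7.47529 × 96.6 ≈ 722.113 million.
After: m₂ = (1 + 0.0286) / (0.05 + 0.0286) ≈ 13.08651, MB₂ = 96.6 + 14.26 = 110.86, so M₂ = 13.08651 × 110.86 ≈ 1450.7705 million.
ΔM = M₂ − M₁ = 1450.7705 − 722.113 = 728.6575 million.

728.7 million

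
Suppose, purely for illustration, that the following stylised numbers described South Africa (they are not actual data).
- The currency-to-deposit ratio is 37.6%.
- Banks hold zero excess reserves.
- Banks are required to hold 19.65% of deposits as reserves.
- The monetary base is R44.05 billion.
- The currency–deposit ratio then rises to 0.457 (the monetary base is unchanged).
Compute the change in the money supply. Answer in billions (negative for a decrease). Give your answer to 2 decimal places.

Initially m₁ = (1 + 0.376) / (0.1965 + 0.376) ≈ 2.40349, so M₁ = 2.40349 × 44.05 ≈ 105.8737 billion.
After the change m₂ = (1 + 0.457) / (0.1965 + 0.457) ≈ 2.22953, so M₂ = 2.22953 × 44.05 ≈ 98.2108 billion.
ΔM = M₂ − M₁ = 98.2108 − 105.8737 = -7.6629 billion.

-7.66 billion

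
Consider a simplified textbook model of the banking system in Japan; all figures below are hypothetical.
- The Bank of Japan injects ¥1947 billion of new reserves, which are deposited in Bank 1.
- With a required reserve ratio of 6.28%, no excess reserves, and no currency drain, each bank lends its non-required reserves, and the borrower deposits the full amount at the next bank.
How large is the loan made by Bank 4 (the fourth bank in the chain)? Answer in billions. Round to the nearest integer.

Each bank lends a fraction (1 − rr) = 0.9372 of the deposit it receives, so Bank 4 receives 1947·0.9372^3 and lends 1947·0.9372^4 ≈ 1502.0869 billion.

¥1502 billion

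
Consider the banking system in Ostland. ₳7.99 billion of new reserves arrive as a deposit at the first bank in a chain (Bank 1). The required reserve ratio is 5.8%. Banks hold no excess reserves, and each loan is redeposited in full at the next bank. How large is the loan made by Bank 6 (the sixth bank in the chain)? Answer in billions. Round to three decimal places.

Each bank lends a fraction (1 − rr) = 0.9420 of the deposit it receives, so Bank 6 receives 7.99·0.9420^5 and lends 7.99·0.9420^6 ≈ 5.5828 billion.

₳5.583 billion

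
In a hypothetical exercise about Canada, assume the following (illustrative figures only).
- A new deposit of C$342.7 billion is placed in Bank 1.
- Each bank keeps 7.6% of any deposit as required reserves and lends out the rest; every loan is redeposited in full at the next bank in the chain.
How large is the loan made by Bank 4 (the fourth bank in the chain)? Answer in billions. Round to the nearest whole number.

C$250 billion

Each bank lends a fraction (1 − rr) = 0.9240 of the deposit it receives, so Bank 4 receives 342.7·0.9240^3 and lends 342.7·0.9240^4 ≈ 249.8055 billion.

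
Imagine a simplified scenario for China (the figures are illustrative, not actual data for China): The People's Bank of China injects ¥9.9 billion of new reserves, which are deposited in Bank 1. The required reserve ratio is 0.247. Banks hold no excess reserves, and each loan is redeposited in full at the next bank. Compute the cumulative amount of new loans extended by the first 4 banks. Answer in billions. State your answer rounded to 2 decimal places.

Bank i lends (1 − rr)^i of the original deposit: Bank 1 lends 9.9·0.7530 = 7.4547, Bank 2 lends 9.9·0.7530² ≈ 5.6134, and so on.
Summing a geometric series: total = 9.9·[0.7530·(1 − 0.7530^4) / (1 − 0.7530)] ≈ 20.4778 billion.

¥20.48 billion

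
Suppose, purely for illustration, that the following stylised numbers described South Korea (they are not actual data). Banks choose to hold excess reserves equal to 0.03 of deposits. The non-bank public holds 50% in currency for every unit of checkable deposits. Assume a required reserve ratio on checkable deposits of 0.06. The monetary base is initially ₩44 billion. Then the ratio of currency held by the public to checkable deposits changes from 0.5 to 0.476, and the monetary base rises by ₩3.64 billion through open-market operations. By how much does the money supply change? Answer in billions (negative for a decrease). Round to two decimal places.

Before: m₁ = (1 + 0.5) / (0.06 + 0.03 + 0.5) ≈ 2.54237, MB₁ = 44, so M₁ = 2.54237 × 44 ≈ 111.8643 billion.
After: m₂ = (1 + 0.476) / (0.06 + 0.03 + 0.476) ≈ 2.60777, MB₂ = 44 + 3.64 = 47.64, so M₂ = 2.60777 × 47.64 ≈ 124.2342 billion.
ΔM = M₂ − M₁ = 124.2342 − 111.8643 = 12.3699 billion.

₩12.37 billion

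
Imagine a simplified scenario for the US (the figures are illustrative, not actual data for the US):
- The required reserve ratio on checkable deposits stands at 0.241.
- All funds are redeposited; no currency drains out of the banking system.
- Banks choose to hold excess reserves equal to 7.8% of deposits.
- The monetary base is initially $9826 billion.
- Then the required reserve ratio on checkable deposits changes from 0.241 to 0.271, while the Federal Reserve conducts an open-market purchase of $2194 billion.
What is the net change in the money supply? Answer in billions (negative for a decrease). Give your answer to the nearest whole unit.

$3639 billion

Before: m₁ = 1 / (0.241 + 0.078) ≈ 3.134796, MB₁ = 9826, so M₁ = 3.134796 × 9826 ≈ 30802.5055 billion.
After: m₂ = 1 / (0.271 + 0.078) ≈ 2.865330, MB₂ = 9826 + 2194 = 12020, so M₂ = 2.865330 × 12020 = 34441.2666 billion.
ΔM = M₂ − M₁ = 34441.2666 − 30802.5055 = 3638.7611 billion.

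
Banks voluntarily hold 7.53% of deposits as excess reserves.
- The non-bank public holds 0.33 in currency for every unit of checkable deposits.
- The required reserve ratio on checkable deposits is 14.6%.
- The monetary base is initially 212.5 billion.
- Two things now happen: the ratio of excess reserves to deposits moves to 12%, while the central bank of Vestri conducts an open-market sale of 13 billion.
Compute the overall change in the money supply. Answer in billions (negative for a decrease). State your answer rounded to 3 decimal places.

Before: m₁ = (1 + 0.33) / (0.146 + 0.0753 + 0.33) ≈ 2.4124796, MB₁ = 212.5, so M₁ = 2.4124796 × 212.5 ≈ 512.6519 billion.
After: m₂ = (1 + 0.33) / (0.146 + 0.12 + 0.33) ≈ 2.2315436, MB₂ = 212.5 − 13 = 199.5, so M₂ = 2.2315436 × 199.5 ≈ 445.1929 billion.
ΔM = M₂ − M₁ = 445.1929 − 512.6519 = -67.459 billion.

-67.459 billion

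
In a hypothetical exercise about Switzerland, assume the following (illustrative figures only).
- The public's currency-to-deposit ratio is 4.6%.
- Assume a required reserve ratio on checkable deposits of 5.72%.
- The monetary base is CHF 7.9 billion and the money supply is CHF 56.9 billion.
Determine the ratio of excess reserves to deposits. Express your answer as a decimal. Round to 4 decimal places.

Using m = M/MB = 56.9/7.9 ≈ 7.202532. Since m = (1 + c)/(c + rr + e), the denominator satisfies c + rr + e = (1 + c)/m = (1 + 0.046) / 7.202532 ≈ 0.145227.
With c = 0.046 and rr = 0.0572, the ratio of excess reserves to deposits is 0.145227 − 0.046 − 0.0572 = 0.042027.

0.0420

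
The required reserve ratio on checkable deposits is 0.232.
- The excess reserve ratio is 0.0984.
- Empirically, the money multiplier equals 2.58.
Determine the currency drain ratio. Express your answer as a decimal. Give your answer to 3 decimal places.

0.093

Using m = 2.58. From m = (1 + c)/(c + rr + e), rearranging gives 1 + c = m·(c + rr + e), so c·(1 − m) = m·(rr + e) − 1.
Hence c = [m·(rr + e) − 1]/(1 − m) = [2.58 × (0.232 + 0.0984) − 1] / (1 − 2.58) ≈ 0.093397.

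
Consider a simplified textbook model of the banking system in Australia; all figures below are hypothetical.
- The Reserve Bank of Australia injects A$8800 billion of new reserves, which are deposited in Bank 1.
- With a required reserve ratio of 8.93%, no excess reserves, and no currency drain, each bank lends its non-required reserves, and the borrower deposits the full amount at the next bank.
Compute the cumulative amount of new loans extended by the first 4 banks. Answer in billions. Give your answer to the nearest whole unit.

Bank i lends (1 − rr)^i of the original deposit: Bank 1 lends 8800·0.9107 = 8014.1600, Bank 2 lends 8800·0.9107² ≈ 7298.4955, and so on.
Summing a geometric series: total = 8800·[0.9107·(1 − 0.9107^4) / (1 − 0.9107)] ≈ 28012.5814 billion.

A$28013 billion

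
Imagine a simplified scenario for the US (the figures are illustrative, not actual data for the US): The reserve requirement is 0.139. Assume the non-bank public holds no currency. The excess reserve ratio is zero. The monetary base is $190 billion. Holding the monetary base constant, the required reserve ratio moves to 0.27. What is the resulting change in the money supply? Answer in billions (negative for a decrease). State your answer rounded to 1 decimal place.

-663.2 billion

Initially m₁ = 1 / (0.139) ≈ 7.19424, so M₁ = 7.19424 × 190 = 1366.9056 billion.
After the change m₂ = 1 / (0.27) ≈ 3.70370, so M₂ = 3.70370 × 190 = 703.703 billion.
ΔM = M₂ − M₁ = 703.703 − 1366.9056 = -663.2026 billion.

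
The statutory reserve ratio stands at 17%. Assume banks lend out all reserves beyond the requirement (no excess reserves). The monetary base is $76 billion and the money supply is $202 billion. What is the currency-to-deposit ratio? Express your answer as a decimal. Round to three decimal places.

Using m = M/MB = 202/76 ≈ 2.657895. From m = (1 + c)/(c + rr + e), rearranging gives 1 + c = m·(c + rr + e), so c·(1 − m) = m·(rr + e) − 1.
Hence c = [m·(rr + e) − 1]/(1 − m) = [2.657895 × (0.17 + 0) − 1] / (1 − 2.657895) ≈ 0.330635.

0.331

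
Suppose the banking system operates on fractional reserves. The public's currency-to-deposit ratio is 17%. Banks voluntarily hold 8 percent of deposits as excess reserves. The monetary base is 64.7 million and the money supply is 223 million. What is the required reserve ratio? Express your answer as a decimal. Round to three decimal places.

0.089

Using m = M/MB = 223/64.7 ≈ 3.446677. Since m = (1 + c)/(c + rr + e), the denominator satisfies c + rr + e = (1 + c)/m = (1 + 0.17) / 3.446677 ≈ 0.339457.
With c = 0.17 and e = 0.08, the required reserve ratio is 0.339457 − 0.17 − 0.08 = 0.089457.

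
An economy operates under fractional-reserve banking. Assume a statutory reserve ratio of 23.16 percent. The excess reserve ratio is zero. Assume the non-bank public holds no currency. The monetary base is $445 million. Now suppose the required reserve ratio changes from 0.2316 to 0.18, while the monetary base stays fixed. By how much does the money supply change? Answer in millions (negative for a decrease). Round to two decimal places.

Initially m₁ = 1 / (0.2316) ≈ 4.317789, so M₁ = 4.317789 × 445 ≈ 1921.4161 million.
After the change m₂ = 1 / (0.18) ≈ 5.555556, so M₂ = 5.555556 × 445 ≈ 2472.2224 million.
ΔM = M₂ − M₁ = 2472.2224 − 1921.4161 = 550.8063 million.

$550.81 million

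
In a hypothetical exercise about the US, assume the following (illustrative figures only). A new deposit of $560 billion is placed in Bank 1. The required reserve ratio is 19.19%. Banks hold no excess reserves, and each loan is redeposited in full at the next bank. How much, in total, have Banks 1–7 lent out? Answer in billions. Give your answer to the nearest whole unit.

$1828 billion

Bank i lends (1 − rr)^i of the original deposit: Bank 1 lends 560·0.8081 = 452.5360, Bank 2 lends 560·0.8081² ≈ 365.6943, and so on.
Summing a geometric series: total = 560·[0.8081·(1 − 0.8081^7) / (1 − 0.8081)] ≈ 1827.5051 billion.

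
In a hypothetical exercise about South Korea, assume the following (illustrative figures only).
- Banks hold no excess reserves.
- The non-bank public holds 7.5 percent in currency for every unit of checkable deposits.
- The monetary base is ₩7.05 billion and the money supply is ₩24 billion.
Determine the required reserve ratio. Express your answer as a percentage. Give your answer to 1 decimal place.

Using m = M/MB = 24/7.05 ≈ 3.404255. Since m = (1 + c)/(c + rr + e), the denominator satisfies c + rr + e = (1 + c)/m = (1 + 0.075) / 3.404255 ≈ 0.315781.
With c = 0.075 and e = 0, the required reserve ratio is 0.315781 − 0.075 − 0 = 0.240781.

24.1%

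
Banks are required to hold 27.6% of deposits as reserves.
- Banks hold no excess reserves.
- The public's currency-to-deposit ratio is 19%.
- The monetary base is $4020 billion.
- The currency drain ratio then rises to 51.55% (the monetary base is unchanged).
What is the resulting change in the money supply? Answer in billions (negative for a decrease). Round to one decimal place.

-2568.5 billion

Initially m₁ = (1 + 0.19) / (0.276 + 0.19) ≈ 2.553648, so M₁ = 2.553648 × 4020 ≈ 10265.665 billion.
After the change m₂ = (1 + 0.5155) / (0.276 + 0.5155) ≈ 1.914719, so M₂ = 1.914719 × 4020 ≈ 7697.1704 billion.
ΔM = M₂ − M₁ = 7697.1704 − 10265.665 = -2568.4946 billion.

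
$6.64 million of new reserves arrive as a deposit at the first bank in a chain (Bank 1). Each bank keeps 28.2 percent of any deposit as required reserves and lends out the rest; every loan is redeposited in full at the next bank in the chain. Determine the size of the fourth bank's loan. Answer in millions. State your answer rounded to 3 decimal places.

Each bank lends a fraction (1 − rr) = 0.7180 of the deposit it receives, so Bank 4 receives 6.64·0.7180^3 and lends 6.64·0.7180^4 ≈ 1.7647 million.

$1.765 million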